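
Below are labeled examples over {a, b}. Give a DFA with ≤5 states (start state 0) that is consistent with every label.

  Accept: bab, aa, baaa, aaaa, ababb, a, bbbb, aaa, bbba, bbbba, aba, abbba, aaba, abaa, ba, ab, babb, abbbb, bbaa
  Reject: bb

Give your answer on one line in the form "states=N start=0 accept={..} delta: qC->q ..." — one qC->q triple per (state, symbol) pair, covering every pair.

states=4 start=0 accept={0,1,2} delta: 0a->0 0b->1 1a->2 1b->3 2a->0 2b->0 3a->0 3b->0

Fold the examples into a partial DFA from state 0: repeatedly fix the first undefined (state, symbol) met by the shortest-then-alphabetical prefix, trying targets in increasing order and rejecting any under which an Accept and a Reject string meet in one state with the same remainder; add a state when all current targets are rejected. Accepting states are where Accept strings end.
a: 0a undefined. 0a->0: ok.
b: 0b undefined. 0b->0: no, bab/bb meet in 0. Open state 1: 0b->1.
ba: 1a undefined. 1a->0: no, ababb/bb meet in 1 with "b" left. 1a->1: no, bab/bb meet in 1 with "b" left. Open state 2: 1a->2.
bb: 1b undefined. 1b->0: no, aa/bb meet in 0. 1b->1: no, bbbb/bb meet in 1. 1b->2: no, aba/bb meet in 2. Open state 3: 1b->3.
baa: 2a undefined. 2a->0: ok.
bab: 2b undefined. 2b->0: ok.
bba: 3a undefined. 3a->0: ok.
bbb: 3b undefined. 3b->0: ok.
All examples now run through 4 states with every (state, symbol) defined. Accept strings end in {0,1,2}, Reject strings end in {3}; accept={0,1,2}.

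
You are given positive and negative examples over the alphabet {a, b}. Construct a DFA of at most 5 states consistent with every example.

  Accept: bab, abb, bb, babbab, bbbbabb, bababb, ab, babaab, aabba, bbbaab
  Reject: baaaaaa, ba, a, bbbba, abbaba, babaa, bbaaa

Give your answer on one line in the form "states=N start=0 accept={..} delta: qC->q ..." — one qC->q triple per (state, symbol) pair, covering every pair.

states=4 start=0 accept={1,2,3} delta: 0a->0 0b->1 1a->0 1b->2 2a->3 2b->0 3a->0 3b->1

Fold the examples into a partial DFA from state 0: repeatedly fix the first undefined (state, symbol) met by the shortest-then-alphabetical prefix, trying targets in increasing order and rejecting any under which an Accept and a Reject string meet in one state with the same remainder; add a state when all current targets are rejected. Accepting states are where Accept strings end.
a: 0a undefined. 0a->0: ok.
b: 0b undefined. 0b->0: no, bab/baaaaaa meet in 0. Open state 1: 0b->1.
ba: 1a undefined. 1a->0: ok.
bb: 1b undefined. 1b->0: no, abb/baaaaaa meet in 0. 1b->1: no, aabba/baaaaaa meet in 0. Open state 2: 1b->2.
bba: 2a undefined. 2a->0: no, aabba/baaaaaa meet in 0. 2a->1: no, bab/abbaba meet in 1. 2a->2: no, abb/bbaaa meet in 2. Open state 3: 2a->3.
bbb: 2b undefined. 2b->0: ok.
bbaa: 3a undefined. 3a->0: ok.
abbab: 3b undefined. 3b->0: no, babbab/baaaaaa meet in 0. 3b->1: ok.
All examples now run through 4 states with every (state, symbol) defined. Accept strings end in {1,2,3}, Reject strings end in {0}; accept={1,2,3}.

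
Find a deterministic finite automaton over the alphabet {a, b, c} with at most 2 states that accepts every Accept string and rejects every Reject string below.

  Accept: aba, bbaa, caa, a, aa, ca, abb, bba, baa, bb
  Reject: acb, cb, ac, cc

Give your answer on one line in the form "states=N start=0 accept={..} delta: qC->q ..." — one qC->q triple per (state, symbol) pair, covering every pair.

State merging on the prefix tree: take the shortest (then alphabetical) example prefix whose next move is undefined and point that move at state 0, else 1, else 2, ...; a target is out if some Accept/Reject pair would then sit in one state with the same input left (inseparable). If every existing state is out, open a new one.
a: 0a undefined. 0a->0: ok.
b: 0b undefined. 0b->0: ok.
c: 0c undefined. 0c->0: no, aba/acb meet in 0. Open state 1: 0c->1.
ca: 1a undefined. 1a->0: ok.
cb: 1b undefined. 1b->0: no, aba/acb meet in 0. 1b->1: ok.
cc: 1c undefined. 1c->0: no, aba/cc meet in 0. 1c->1: ok.
All examples now run through 2 states with every (state, symbol) defined. Accept strings end in {0}, Reject strings end in {1}; accept={0}.

states=2 start=0 accept={0} delta: 0a->0 0b->0 0c->1 1a->0 1b->1 1c->1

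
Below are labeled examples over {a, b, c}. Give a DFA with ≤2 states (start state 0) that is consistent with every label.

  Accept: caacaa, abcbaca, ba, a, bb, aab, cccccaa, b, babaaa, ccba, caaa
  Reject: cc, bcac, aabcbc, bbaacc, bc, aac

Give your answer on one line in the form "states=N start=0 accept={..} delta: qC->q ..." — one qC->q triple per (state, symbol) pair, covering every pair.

State merging on the prefix tree: take the shortest (then alphabetical) example prefix whose next move is undefined and point that move at state 0, else 1, else 2, ...; a target is out if some Accept/Reject pair would then sit in one state with the same input left (inseparable). If every existing state is out, open a new one.
a: 0a undefined. 0a->0: ok.
b: 0b undefined. 0b->0: ok.
c: 0c undefined. 0c->0: no, caacaa/cc meet in 0. Open state 1: 0c->1.
ca: 1a undefined. 1a->0: ok.
cc: 1c undefined. 1c->0: no, caacaa/cc meet in 0. 1c->1: ok.
ccb: 1b undefined. 1b->0: ok.
All examples now run through 2 states with every (state, symbol) defined. Accept strings end in {0}, Reject strings end in {1}; accept={0}.

states=2 start=0 accept={0} delta: 0a->0 0b->0 0c->1 1a->0 1b->0 1c->1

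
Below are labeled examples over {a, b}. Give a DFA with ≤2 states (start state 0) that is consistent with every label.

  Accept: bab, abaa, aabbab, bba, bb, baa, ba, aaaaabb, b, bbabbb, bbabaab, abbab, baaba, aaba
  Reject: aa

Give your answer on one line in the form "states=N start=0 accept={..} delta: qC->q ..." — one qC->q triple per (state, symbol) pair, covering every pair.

states=2 start=0 accept={1} delta: 0a->0 0b->1 1a->1 1b->1

Fold the examples into a partial DFA from state 0: repeatedly fix the first undefined (state, symbol) met by the shortest-then-alphabetical prefix, trying targets in increasing order and rejecting any under which an Accept and a Reject string meet in one state with the same remainder; add a state when all current targets are rejected. Accepting states are where Accept strings end.
a: 0a undefined. 0a->0: ok.
b: 0b undefined. 0b->0: no, bab/aa meet in 0. Open state 1: 0b->1.
ba: 1a undefined. 1a->0: no, abaa/aa meet in 0. 1a->1: ok.
bb: 1b undefined. 1b->0: no, bab/aa meet in 0. 1b->1: ok.
All examples now run through 2 states with every (state, symbol) defined. Accept strings end in {1}, Reject strings end in {0}; accept={1}.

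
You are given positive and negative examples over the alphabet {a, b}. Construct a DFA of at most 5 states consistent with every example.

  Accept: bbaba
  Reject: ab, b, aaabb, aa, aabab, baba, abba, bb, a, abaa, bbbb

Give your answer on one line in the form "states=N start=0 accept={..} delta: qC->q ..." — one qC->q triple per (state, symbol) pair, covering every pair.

Grow the machine one transition at a time. Run the examples from 0; the earliest place one falls off (shortest prefix, ties alphabetical) gets sent to the lowest-numbered state that keeps every Accept/Reject pair distinguishable — a pair clashes when both reach the same state with identical unread suffix — and to a fresh state only if none does.
a: 0a undefined. 0a->0: ok.
b: 0b undefined. 0b->0: no, bbaba/ab meet in 0. Open state 1: 0b->1.
ba: 1a undefined. 1a->0: ok.
bb: 1b undefined. 1b->0: no, bbaba/aaabb meet in 0. 1b->1: no, bbaba/aa meet in 0. Open state 2: 1b->2.
bba: 2a undefined. 2a->0: no, bbaba/aa meet in 0. 2a->1: no, bbaba/ab meet in 1. 2a->2: ok.
bbb: 2b undefined. 2b->0: no, bbaba/aa meet in 0. 2b->1: no, bbaba/aa meet in 0. 2b->2: no, bbaba/aaabb meet in 2. Open state 3: 2b->3.
bbbb: 3b undefined. 3b->0: ok.
bbaba: 3a undefined. 3a->0: no, bbaba/aa meet in 0. 3a->1: no, bbaba/ab meet in 1. 3a->2: no, bbaba/aaabb meet in 2. 3a->3: ok.
All examples now run through 4 states with every (state, symbol) defined. Accept strings end in {3}, Reject strings end in {0,1,2}; accept={3}.

states=4 start=0 accept={3} delta: 0a->0 0b->1 1a->0 1b->2 2a->2 2b->3 3a->3 3b->0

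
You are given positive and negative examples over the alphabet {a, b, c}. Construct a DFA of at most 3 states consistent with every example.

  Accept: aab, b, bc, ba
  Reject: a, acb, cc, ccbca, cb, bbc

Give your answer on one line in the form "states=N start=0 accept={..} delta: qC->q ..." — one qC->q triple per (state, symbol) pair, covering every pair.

State merging on the prefix tree: take the shortest (then alphabetical) example prefix whose next move is undefined and point that move at state 0, else 1, else 2, ...; a target is out if some Accept/Reject pair would then sit in one state with the same input left (inseparable). If every existing state is out, open a new one.
a: 0a undefined. 0a->0: ok.
b: 0b undefined. 0b->0: no, aab/a meet in 0. Open state 1: 0b->1.
c: 0c undefined. 0c->0: no, aab/acb meet in 1. 0c->1: no, bc/cc meet in 1 with "c" left. Open state 2: 0c->2.
ba: 1a undefined. 1a->0: no, ba/a meet in 0. 1a->1: ok.
bb: 1b undefined. 1b->0: ok.
bc: 1c undefined. 1c->0: no, bc/a meet in 0. 1c->1: ok.
cb: 2b undefined. 2b->0: ok.
cc: 2c undefined. 2c->0: no, aab/ccbca meet in 1. 2c->1: no, aab/cc meet in 1. 2c->2: ok.
ccbca: 2a undefined. 2a->0: ok.
All examples now run through 3 states with every (state, symbol) defined. Accept strings end in {1}, Reject strings end in {0,2}; accept={1}.

states=3 start=0 accept={1} delta: 0a->0 0b->1 0c->2 1a->1 1b->0 1c->1 2a->0 2b->0 2c->2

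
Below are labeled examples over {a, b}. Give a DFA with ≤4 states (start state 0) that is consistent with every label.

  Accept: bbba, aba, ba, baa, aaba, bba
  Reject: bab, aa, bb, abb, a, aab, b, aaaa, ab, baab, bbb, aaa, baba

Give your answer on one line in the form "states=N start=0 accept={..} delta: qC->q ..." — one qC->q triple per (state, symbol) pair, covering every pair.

Fold the examples into a partial DFA from state 0: repeatedly fix the first undefined (state, symbol) met by the shortest-then-alphabetical prefix, trying targets in increasing order and rejecting any under which an Accept and a Reject string meet in one state with the same remainder; add a state when all current targets are rejected. Accepting states are where Accept strings end.
a: 0a undefined. 0a->0: ok.
b: 0b undefined. 0b->0: no, bbba/bab meet in 0. Open state 1: 0b->1.
ba: 1a undefined. 1a->0: no, aba/aa meet in 0. 1a->1: no, aba/aab meet in 1. Open state 2: 1a->2.
bb: 1b undefined. 1b->0: no, bba/aa meet in 0. 1b->1: ok.
baa: 2a undefined. 2a->0: no, baa/aa meet in 0. 2a->1: no, baa/bb meet in 1. 2a->2: ok.
bab: 2b undefined. 2b->0: ok.
All examples now run through 3 states with every (state, symbol) defined. Accept strings end in {2}, Reject strings end in {0,1}; accept={2}.

states=3 start=0 accept={2} delta: 0a->0 0b->1 1a->2 1b->1 2a->2 2b->0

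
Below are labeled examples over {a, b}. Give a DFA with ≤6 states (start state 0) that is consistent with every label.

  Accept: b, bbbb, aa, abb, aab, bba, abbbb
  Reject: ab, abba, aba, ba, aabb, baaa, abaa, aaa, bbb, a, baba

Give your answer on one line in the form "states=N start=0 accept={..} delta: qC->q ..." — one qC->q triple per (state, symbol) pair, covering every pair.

states=5 start=0 accept={0,2,4} delta: 0a->1 0b->2 1a->0 1b->3 2a->1 2b->1 3a->3 3b->4 4a->1 4b->0

Grow the machine one transition at a time. Run the examples from 0; the earliest place one falls off (shortest prefix, ties alphabetical) gets sent to the lowest-numbered state that keeps every Accept/Reject pair distinguishable — a pair clashes when both reach the same state with identical unread suffix — and to a fresh state only if none does.
a: 0a undefined. 0a->0: no, b/ab meet in 0 with "b" left. Open state 1: 0a->1.
b: 0b undefined. 0b->0: no, b/bbb meet in 0. 0b->1: no, b/a meet in 1. Open state 2: 0b->2.
aa: 1a undefined. 1a->0: ok.
ab: 1b undefined. 1b->0: no, aa/ab meet in 0. 1b->1: no, aa/abba meet in 0. 1b->2: no, b/ab meet in 2. Open state 3: 1b->3.
ba: 2a undefined. 2a->0: no, aa/ba meet in 0. 2a->1: ok.
bb: 2b undefined. 2b->0: no, b/bbb meet in 2. 2b->1: ok.
aba: 3a undefined. 3a->0: no, aa/aba meet in 0. 3a->1: no, aa/abaa meet in 0. 3a->2: no, b/aba meet in 2. 3a->3: ok.
abb: 3b undefined. 3b->0: no, abbbb/abba meet in 1. 3b->1: no, bbbb/ba meet in 1. 3b->2: no, abbbb/ab meet in 3. 3b->3: no, bbbb/ab meet in 3. Open state 4: 3b->4.
abba: 4a undefined. 4a->0: no, aa/abba meet in 0. 4a->1: ok.
abbb: 4b undefined. 4b->0: ok.
All examples now run through 5 states with every (state, symbol) defined. Accept strings end in {0,2,4}, Reject strings end in {1,3}; accept={0,2,4}.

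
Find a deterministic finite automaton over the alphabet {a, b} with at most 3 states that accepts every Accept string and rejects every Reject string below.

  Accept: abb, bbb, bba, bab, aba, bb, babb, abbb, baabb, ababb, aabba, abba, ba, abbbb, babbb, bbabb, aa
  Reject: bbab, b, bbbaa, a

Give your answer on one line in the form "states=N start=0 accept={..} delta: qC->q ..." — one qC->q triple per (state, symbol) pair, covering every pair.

states=3 start=0 accept={0,2} delta: 0a->1 0b->1 1a->2 1b->2 2a->0 2b->2

Grow the machine one transition at a time. Run the examples from 0; the earliest place one falls off (shortest prefix, ties alphabetical) gets sent to the lowest-numbered state that keeps every Accept/Reject pair distinguishable — a pair clashes when both reach the same state with identical unread suffix — and to a fresh state only if none does.
a: 0a undefined. 0a->0: no, aa/a meet in 0. Open state 1: 0a->1.
b: 0b undefined. 0b->0: no, bbb/b meet in 0. 0b->1: ok.
aa: 1a undefined. 1a->0: no, bab/b meet in 1. 1a->1: no, ba/b meet in 1. Open state 2: 1a->2.
ab: 1b undefined. 1b->0: no, abb/b meet in 1. 1b->1: no, abb/b meet in 1. 1b->2: ok.
aab: 2b undefined. 2b->0: no, bb/bbbaa meet in 2. 2b->1: no, abb/b meet in 1. 2b->2: ok.
aba: 2a undefined. 2a->0: ok.
All examples now run through 3 states with every (state, symbol) defined. Accept strings end in {0,2}, Reject strings end in {1}; accept={0,2}.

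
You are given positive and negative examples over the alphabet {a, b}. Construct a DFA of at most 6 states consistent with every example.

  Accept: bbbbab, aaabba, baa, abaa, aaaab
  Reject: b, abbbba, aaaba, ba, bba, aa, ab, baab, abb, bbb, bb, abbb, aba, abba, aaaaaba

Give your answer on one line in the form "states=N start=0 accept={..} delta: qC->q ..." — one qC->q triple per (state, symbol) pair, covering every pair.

states=5 start=0 accept={0,3} delta: 0a->1 0b->1 1a->2 1b->1 2a->3 2b->0 3a->2 3b->4 4a->1 4b->2

Fold the examples into a partial DFA from state 0: repeatedly fix the first undefined (state, symbol) met by the shortest-then-alphabetical prefix, trying targets in increasing order and rejecting any under which an Accept and a Reject string meet in one state with the same remainder; add a state when all current targets are rejected. Accepting states are where Accept strings end.
a: 0a undefined. 0a->0: no, aaabba/bba meet in 0 with "bba" left. Open state 1: 0a->1.
b: 0b undefined. 0b->0: no, bbbbab/ab meet in 1 with "b" left. 0b->1: ok.
aa: 1a undefined. 1a->0: no, aaabba/abba meet in 1 with "bba" left. 1a->1: no, aaabba/abba meet in 1 with "bba" left. Open state 2: 1a->2.
ab: 1b undefined. 1b->0: no, bbbbab/ab meet in 0. 1b->1: ok.
aaa: 2a undefined. 2a->0: no, aaabba/abbbba meet in 2. 2a->1: no, aaabba/abbbba meet in 2. 2a->2: no, bbbbab/baab meet in 2 with "b" left. Open state 3: 2a->3.
aaaa: 3a undefined. 3a->0: no, aaaab/b meet in 1. 3a->1: no, aaaab/b meet in 1. 3a->2: ok.
aaab: 3b undefined. 3b->0: no, aaabba/abbbba meet in 2. 3b->1: no, aaabba/abbbba meet in 2. 3b->2: no, baa/aaaba meet in 3. 3b->3: no, aaabba/abbbba meet in 2. Open state 4: 3b->4.
aaaab: 2b undefined. 2b->0: ok.
aaaba: 4a undefined. 4a->0: no, bbbbab/aaaba meet in 0. 4a->1: ok.
aaabb: 4b undefined. 4b->0: no, aaabba/b meet in 1. 4b->1: no, aaabba/abbbba meet in 2. 4b->2: ok.
All examples now run through 5 states with every (state, symbol) defined. Accept strings end in {0,3}, Reject strings end in {1,2,4}; accept={0,3}.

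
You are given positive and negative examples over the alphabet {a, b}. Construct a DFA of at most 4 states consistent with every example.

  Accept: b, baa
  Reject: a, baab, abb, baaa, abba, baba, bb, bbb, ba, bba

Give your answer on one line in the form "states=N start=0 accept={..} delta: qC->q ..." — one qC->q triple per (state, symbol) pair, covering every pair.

states=4 start=0 accept={1} delta: 0a->0 0b->1 1a->2 1b->3 2a->1 2b->0 3a->0 3b->0

Grow the machine one transition at a time. Run the examples from 0; the earliest place one falls off (shortest prefix, ties alphabetical) gets sent to the lowest-numbered state that keeps every Accept/Reject pair distinguishable — a pair clashes when both reach the same state with identical unread suffix — and to a fresh state only if none does.
a: 0a undefined. 0a->0: ok.
b: 0b undefined. 0b->0: no, b/a meet in 0. Open state 1: 0b->1.
ba: 1a undefined. 1a->0: no, b/baab meet in 1. 1a->1: no, b/baaa meet in 1. Open state 2: 1a->2.
bb: 1b undefined. 1b->0: no, b/bbb meet in 1. 1b->1: no, b/abb meet in 1. 1b->2: no, baa/abba meet in 2 with "a" left. Open state 3: 1b->3.
baa: 2a undefined. 2a->0: no, b/baab meet in 1. 2a->1: ok.
bab: 2b undefined. 2b->0: ok.
bba: 3a undefined. 3a->0: ok.
bbb: 3b undefined. 3b->0: ok.
All examples now run through 4 states with every (state, symbol) defined. Accept strings end in {1}, Reject strings end in {0,2,3}; accept={1}.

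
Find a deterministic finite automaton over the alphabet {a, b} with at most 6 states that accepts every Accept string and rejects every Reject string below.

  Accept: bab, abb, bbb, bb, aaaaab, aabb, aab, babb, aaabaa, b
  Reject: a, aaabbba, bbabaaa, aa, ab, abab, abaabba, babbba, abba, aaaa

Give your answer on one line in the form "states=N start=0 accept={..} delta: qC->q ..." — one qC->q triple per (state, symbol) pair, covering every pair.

states=5 start=0 accept={2,4} delta: 0a->1 0b->2 1a->3 1b->0 2a->0 2b->2 3a->3 3b->4 4a->4 4b->2

Grow the machine one transition at a time. Run the examples from 0; the earliest place one falls off (shortest prefix, ties alphabetical) gets sent to the lowest-numbered state that keeps every Accept/Reject pair distinguishable — a pair clashes when both reach the same state with identical unread suffix — and to a fresh state only if none does.
a: 0a undefined. 0a->0: no, bab/abab meet in 0 with "bab" left. Open state 1: 0a->1.
b: 0b undefined. 0b->0: no, bab/ab meet in 1 with "b" left. 0b->1: no, bb/ab meet in 1 with "b" left. Open state 2: 0b->2.
aa: 1a undefined. 1a->0: no, aaaaab/ab meet in 1 with "b" left. 1a->1: no, aaaaab/ab meet in 1 with "b" left. 1a->2: no, b/aa meet in 2. Open state 3: 1a->3.
ab: 1b undefined. 1b->0: ok.
ba: 2a undefined. 2a->0: ok.
bb: 2b undefined. 2b->0: no, bb/ab meet in 0. 2b->1: no, bbb/ab meet in 0. 2b->2: ok.
aaa: 3a undefined. 3a->0: no, aaabaa/a meet in 1. 3a->1: no, aaaaab/aaabbba meet in 0. 3a->2: no, aaaaab/aaabbba meet in 0. 3a->3: ok.
aab: 3b undefined. 3b->0: no, aaaaab/aaabbba meet in 0. 3b->1: no, aaaaab/a meet in 1. 3b->2: no, aaabaa/a meet in 1. 3b->3: no, aaaaab/aaabbba meet in 3. Open state 4: 3b->4.
aabb: 4b undefined. 4b->0: no, aabb/aaabbba meet in 0. 4b->1: no, aabb/a meet in 1. 4b->2: ok.
aaaba: 4a undefined. 4a->0: no, aaabaa/a meet in 1. 4a->1: no, aaabaa/bbabaaa meet in 3. 4a->2: no, aaabaa/aaabbba meet in 0. 4a->3: no, aaabaa/bbabaaa meet in 3. 4a->4: ok.
All examples now run through 5 states with every (state, symbol) defined. Accept strings end in {2,4}, Reject strings end in {0,1,3}; accept={2,4}.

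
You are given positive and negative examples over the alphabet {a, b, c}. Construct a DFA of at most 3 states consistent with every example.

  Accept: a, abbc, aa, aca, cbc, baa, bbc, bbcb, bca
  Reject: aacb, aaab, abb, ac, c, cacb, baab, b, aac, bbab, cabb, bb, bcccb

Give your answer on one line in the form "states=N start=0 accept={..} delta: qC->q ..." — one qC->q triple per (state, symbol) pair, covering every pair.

states=3 start=0 accept={0,2} delta: 0a->0 0b->1 0c->1 1a->0 1b->1 1c->2 2a->0 2b->0 2c->0

Fold the examples into a partial DFA from state 0: repeatedly fix the first undefined (state, symbol) met by the shortest-then-alphabetical prefix, trying targets in increasing order and rejecting any under which an Accept and a Reject string meet in one state with the same remainder; add a state when all current targets are rejected. Accepting states are where Accept strings end.
a: 0a undefined. 0a->0: ok.
b: 0b undefined. 0b->0: no, a/aaab meet in 0. Open state 1: 0b->1.
c: 0c undefined. 0c->0: no, a/ac meet in 0. 0c->1: ok.
ba: 1a undefined. 1a->0: ok.
bb: 1b undefined. 1b->0: no, a/aacb meet in 0. 1b->1: ok.
bc: 1c undefined. 1c->0: no, bbcb/aacb meet in 1. 1c->1: no, abbc/aacb meet in 1. Open state 2: 1c->2.
bca: 2a undefined. 2a->0: ok.
bcc: 2c undefined. 2c->0: ok.
bbcb: 2b undefined. 2b->0: ok.
All examples now run through 3 states with every (state, symbol) defined. Accept strings end in {0,2}, Reject strings end in {1}; accept={0,2}.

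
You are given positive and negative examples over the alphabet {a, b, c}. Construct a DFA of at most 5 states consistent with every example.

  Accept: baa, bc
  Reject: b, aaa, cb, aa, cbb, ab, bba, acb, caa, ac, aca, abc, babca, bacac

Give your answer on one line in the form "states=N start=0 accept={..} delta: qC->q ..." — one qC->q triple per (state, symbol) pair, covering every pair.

Fold the examples into a partial DFA from state 0: repeatedly fix the first undefined (state, symbol) met by the shortest-then-alphabetical prefix, trying targets in increasing order and rejecting any under which an Accept and a Reject string meet in one state with the same remainder; add a state when all current targets are rejected. Accepting states are where Accept strings end.
a: 0a undefined. 0a->0: no, bc/abc meet in 0 with "bc" left. Open state 1: 0a->1.
b: 0b undefined. 0b->0: no, baa/aa meet in 1 with "a" left. 0b->1: no, baa/aaa meet in 1 with "aa" left. Open state 2: 0b->2.
c: 0c undefined. 0c->0: ok.
aa: 1a undefined. 1a->0: ok.
ab: 1b undefined. 1b->0: ok.
ac: 1c undefined. 1c->0: ok.
ba: 2a undefined. 2a->0: no, baa/aaa meet in 1. 2a->1: no, baa/aa meet in 0. 2a->2: no, baa/b meet in 2. Open state 3: 2a->3.
bb: 2b undefined. 2b->0: ok.
bc: 2c undefined. 2c->0: no, bc/aa meet in 0. 2c->1: no, bc/aaa meet in 1. 2c->2: no, bc/b meet in 2. 2c->3: ok.
baa: 3a undefined. 3a->0: no, baa/aa meet in 0. 3a->1: no, baa/aaa meet in 1. 3a->2: no, baa/b meet in 2. 3a->3: ok.
bab: 3b undefined. 3b->0: ok.
bac: 3c undefined. 3c->0: ok.
All examples now run through 4 states with every (state, symbol) defined. Accept strings end in {3}, Reject strings end in {0,1,2}; accept={3}.

states=4 start=0 accept={3} delta: 0a->1 0b->2 0c->0 1a->0 1b->0 1c->0 2a->3 2b->0 2c->3 3a->3 3b->0 3c->0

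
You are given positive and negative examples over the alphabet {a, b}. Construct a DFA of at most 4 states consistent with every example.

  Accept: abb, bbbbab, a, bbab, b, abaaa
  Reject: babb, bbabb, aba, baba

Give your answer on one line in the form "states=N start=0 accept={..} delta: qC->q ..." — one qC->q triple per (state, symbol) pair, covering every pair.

Fold the examples into a partial DFA from state 0: repeatedly fix the first undefined (state, symbol) met by the shortest-then-alphabetical prefix, trying targets in increasing order and rejecting any under which an Accept and a Reject string meet in one state with the same remainder; add a state when all current targets are rejected. Accepting states are where Accept strings end.
a: 0a undefined. 0a->0: ok.
b: 0b undefined. 0b->0: no, abb/babb meet in 0. Open state 1: 0b->1.
ba: 1a undefined. 1a->0: no, abb/babb meet in 1 with "b" left. 1a->1: no, b/aba meet in 1. Open state 2: 1a->2.
bb: 1b undefined. 1b->0: no, abb/bbabb meet in 0. 1b->1: ok.
bab: 2b undefined. 2b->0: no, abb/babb meet in 1. 2b->1: no, abb/babb meet in 1. 2b->2: no, bbbbab/babb meet in 2. Open state 3: 2b->3.
abaa: 2a undefined. 2a->0: ok.
baba: 3a undefined. 3a->0: no, a/baba meet in 0. 3a->1: no, abb/baba meet in 1. 3a->2: ok.
babb: 3b undefined. 3b->0: no, a/babb meet in 0. 3b->1: no, abb/babb meet in 1. 3b->2: ok.
All examples now run through 4 states with every (state, symbol) defined. Accept strings end in {0,1,3}, Reject strings end in {2}; accept={0,1,3}.

states=4 start=0 accept={0,1,3} delta: 0a->0 0b->1 1a->2 1b->1 2a->0 2b->3 3a->2 3b->2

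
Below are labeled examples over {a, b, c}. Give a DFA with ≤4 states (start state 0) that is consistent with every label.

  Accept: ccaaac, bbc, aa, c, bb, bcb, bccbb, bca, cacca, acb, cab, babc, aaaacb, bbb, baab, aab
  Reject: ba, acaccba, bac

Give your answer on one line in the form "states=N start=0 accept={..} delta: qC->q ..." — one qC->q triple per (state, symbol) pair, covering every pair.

State merging on the prefix tree: take the shortest (then alphabetical) example prefix whose next move is undefined and point that move at state 0, else 1, else 2, ...; a target is out if some Accept/Reject pair would then sit in one state with the same input left (inseparable). If every existing state is out, open a new one.
a: 0a undefined. 0a->0: ok.
b: 0b undefined. 0b->0: no, bbc/bac meet in 0 with "c" left. Open state 1: 0b->1.
c: 0c undefined. 0c->0: ok.
ba: 1a undefined. 1a->0: no, ccaaac/ba meet in 0. 1a->1: no, acb/ba meet in 1. Open state 2: 1a->2.
bb: 1b undefined. 1b->0: ok.
bc: 1c undefined. 1c->0: ok.
baa: 2a undefined. 2a->0: ok.
bab: 2b undefined. 2b->0: ok.
bac: 2c undefined. 2c->0: no, ccaaac/bac meet in 0. 2c->1: no, bcb/bac meet in 1. 2c->2: ok.
All examples now run through 3 states with every (state, symbol) defined. Accept strings end in {0,1}, Reject strings end in {2}; accept={0,1}.

states=3 start=0 accept={0,1} delta: 0a->0 0b->1 0c->0 1a->2 1b->0 1c->0 2a->0 2b->0 2c->2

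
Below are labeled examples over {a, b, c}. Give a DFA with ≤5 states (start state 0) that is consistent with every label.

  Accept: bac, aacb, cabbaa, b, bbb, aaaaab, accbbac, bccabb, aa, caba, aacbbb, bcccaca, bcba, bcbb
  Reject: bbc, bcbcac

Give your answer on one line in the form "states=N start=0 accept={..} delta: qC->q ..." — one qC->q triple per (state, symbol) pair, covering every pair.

State merging on the prefix tree: take the shortest (then alphabetical) example prefix whose next move is undefined and point that move at state 0, else 1, else 2, ...; a target is out if some Accept/Reject pair would then sit in one state with the same input left (inseparable). If every existing state is out, open a new one.
a: 0a undefined. 0a->0: ok.
b: 0b undefined. 0b->0: no, bac/bbc meet in 0 with "c" left. Open state 1: 0b->1.
c: 0c undefined. 0c->0: ok.
ba: 1a undefined. 1a->0: ok.
bb: 1b undefined. 1b->0: no, bac/bbc meet in 0. 1b->1: ok.
bc: 1c undefined. 1c->0: no, bac/bbc meet in 0. 1c->1: no, bac/bcbcac meet in 0. Open state 2: 1c->2.
bcb: 2b undefined. 2b->0: no, bac/bcbcac meet in 0. 2b->1: ok.
bcc: 2c undefined. 2c->0: ok.
bcbca: 2a undefined. 2a->0: no, bac/bcbcac meet in 0. 2a->1: ok.
All examples now run through 3 states with every (state, symbol) defined. Accept strings end in {0,1}, Reject strings end in {2}; accept={0,1}.

states=3 start=0 accept={0,1} delta: 0a->0 0b->1 0c->0 1a->0 1b->1 1c->2 2a->1 2b->1 2c->0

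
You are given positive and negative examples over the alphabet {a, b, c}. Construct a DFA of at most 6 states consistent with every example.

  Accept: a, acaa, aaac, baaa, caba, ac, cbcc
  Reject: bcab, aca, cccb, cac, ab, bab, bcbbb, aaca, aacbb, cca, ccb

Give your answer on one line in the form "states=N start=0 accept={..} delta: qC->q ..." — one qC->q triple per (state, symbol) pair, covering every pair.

states=5 start=0 accept={0,2,4} delta: 0a->0 0b->1 0c->2 1a->0 1b->0 1c->0 2a->3 2b->0 2c->4 3a->0 3b->0 3c->1 4a->1 4b->1 4c->0

State merging on the prefix tree: take the shortest (then alphabetical) example prefix whose next move is undefined and point that move at state 0, else 1, else 2, ...; a target is out if some Accept/Reject pair would then sit in one state with the same input left (inseparable). If every existing state is out, open a new one.
a: 0a undefined. 0a->0: ok.
b: 0b undefined. 0b->0: no, a/ab meet in 0. Open state 1: 0b->1.
c: 0c undefined. 0c->0: no, a/aca meet in 0. 0c->1: no, aaac/ab meet in 1. Open state 2: 0c->2.
ba: 1a undefined. 1a->0: ok.
bc: 1c undefined. 1c->0: ok.
ca: 2a undefined. 2a->0: no, a/aca meet in 0. 2a->1: no, a/cac meet in 0. 2a->2: no, acaa/aca meet in 2. Open state 3: 2a->3.
cb: 2b undefined. 2b->0: ok.
cc: 2c undefined. 2c->0: no, a/cccb meet in 0. 2c->1: no, a/cca meet in 0. 2c->2: no, a/cccb meet in 0. 2c->3: no, acaa/cca meet in 3 with "a" left. Open state 4: 2c->4.
cab: 3b undefined. 3b->0: ok.
cac: 3c undefined. 3c->0: no, a/cac meet in 0. 3c->1: ok.
cca: 4a undefined. 4a->0: no, a/cca meet in 0. 4a->1: ok.
ccb: 4b undefined. 4b->0: no, a/ccb meet in 0. 4b->1: ok.
ccc: 4c undefined. 4c->0: ok.
acaa: 3a undefined. 3a->0: ok.
bcbb: 1b undefined. 1b->0: ok.
All examples now run through 5 states with every (state, symbol) defined. Accept strings end in {0,2,4}, Reject strings end in {1,3}; accept={0,2,4}.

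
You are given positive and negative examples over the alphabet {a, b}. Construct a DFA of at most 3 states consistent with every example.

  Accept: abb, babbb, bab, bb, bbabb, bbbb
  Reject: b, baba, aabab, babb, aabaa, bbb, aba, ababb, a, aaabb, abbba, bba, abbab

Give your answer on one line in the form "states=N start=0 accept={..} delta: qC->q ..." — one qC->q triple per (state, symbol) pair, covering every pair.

states=3 start=0 accept={0} delta: 0a->1 0b->2 1a->2 1b->2 2a->2 2b->0

State merging on the prefix tree: take the shortest (then alphabetical) example prefix whose next move is undefined and point that move at state 0, else 1, else 2, ...; a target is out if some Accept/Reject pair would then sit in one state with the same input left (inseparable). If every existing state is out, open a new one.
a: 0a undefined. 0a->0: no, abb/aaabb meet in 0 with "bb" left. Open state 1: 0a->1.
b: 0b undefined. 0b->0: no, abb/babb meet in 1 with "bb" left. 0b->1: no, abb/bbb meet in 1 with "bb" left. Open state 2: 0b->2.
aa: 1a undefined. 1a->0: no, abb/aaabb meet in 1 with "bb" left. 1a->1: no, abb/aaabb meet in 1 with "bb" left. 1a->2: ok.
ab: 1b undefined. 1b->0: no, abb/b meet in 2. 1b->1: no, abb/a meet in 1. 1b->2: ok.
ba: 2a undefined. 2a->0: no, abb/babb meet in 2 with "b" left. 2a->1: no, abb/babb meet in 2 with "b" left. 2a->2: ok.
bb: 2b undefined. 2b->0: ok.
All examples now run through 3 states with every (state, symbol) defined. Accept strings end in {0}, Reject strings end in {1,2}; accept={0}.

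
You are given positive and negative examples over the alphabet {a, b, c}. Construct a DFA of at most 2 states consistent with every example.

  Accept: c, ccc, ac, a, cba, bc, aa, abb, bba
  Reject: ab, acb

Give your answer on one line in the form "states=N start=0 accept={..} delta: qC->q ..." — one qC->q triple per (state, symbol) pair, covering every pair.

states=2 start=0 accept={0} delta: 0a->0 0b->1 0c->0 1a->0 1b->0 1c->0

Grow the machine one transition at a time. Run the examples from 0; the earliest place one falls off (shortest prefix, ties alphabetical) gets sent to the lowest-numbered state that keeps every Accept/Reject pair distinguishable — a pair clashes when both reach the same state with identical unread suffix — and to a fresh state only if none does.
a: 0a undefined. 0a->0: ok.
b: 0b undefined. 0b->0: no, a/ab meet in 0. Open state 1: 0b->1.
c: 0c undefined. 0c->0: ok.
bb: 1b undefined. 1b->0: ok.
bc: 1c undefined. 1c->0: ok.
cba: 1a undefined. 1a->0: ok.
All examples now run through 2 states with every (state, symbol) defined. Accept strings end in {0}, Reject strings end in {1}; accept={0}.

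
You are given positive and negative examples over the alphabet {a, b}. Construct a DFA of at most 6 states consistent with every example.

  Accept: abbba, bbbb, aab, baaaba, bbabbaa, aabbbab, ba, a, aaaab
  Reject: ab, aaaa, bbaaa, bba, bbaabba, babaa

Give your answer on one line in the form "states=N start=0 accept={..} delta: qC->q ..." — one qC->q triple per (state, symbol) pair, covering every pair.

states=5 start=0 accept={1,2} delta: 0a->1 0b->1 1a->2 1b->3 2a->3 2b->1 3a->4 3b->2 4a->2 4b->1

State merging on the prefix tree: take the shortest (then alphabetical) example prefix whose next move is undefined and point that move at state 0, else 1, else 2, ...; a target is out if some Accept/Reject pair would then sit in one state with the same input left (inseparable). If every existing state is out, open a new one.
a: 0a undefined. 0a->0: no, aab/ab meet in 0 with "b" left. Open state 1: 0a->1.
b: 0b undefined. 0b->0: no, ba/bba meet in 1. 0b->1: ok.
aa: 1a undefined. 1a->0: no, aab/babaa meet in 1. 1a->1: no, aab/ab meet in 1 with "b" left. Open state 2: 1a->2.
ab: 1b undefined. 1b->0: no, abbba/bba meet in 1. 1b->1: no, abbba/bba meet in 2. 1b->2: no, ba/ab meet in 2. Open state 3: 1b->3.
aaa: 2a undefined. 2a->0: no, baaaba/bba meet in 3 with "a" left. 2a->1: no, ba/aaaa meet in 2. 2a->2: no, ba/aaaa meet in 2. 2a->3: ok.
aab: 2b undefined. 2b->0: no, ba/babaa meet in 2. 2b->1: ok.
abb: 3b undefined. 3b->0: no, aabbbab/ab meet in 3. 3b->1: no, abbba/aaaa meet in 3 with "a" left. 3b->2: ok.
bba: 3a undefined. 3a->0: no, abbba/bbaaa meet in 2. 3a->1: no, bbbb/aaaa meet in 1. 3a->2: no, abbba/aaaa meet in 2. 3a->3: no, abbba/bbaabba meet in 2. Open state 4: 3a->4.
bbaa: 4a undefined. 4a->0: no, bbbb/bbaaa meet in 1. 4a->1: no, abbba/bbaaa meet in 2. 4a->2: ok.
bbab: 4b undefined. 4b->0: no, bbabbaa/ab meet in 3. 4b->1: ok.
All examples now run through 5 states with every (state, symbol) defined. Accept strings end in {1,2}, Reject strings end in {3,4}; accept={1,2}.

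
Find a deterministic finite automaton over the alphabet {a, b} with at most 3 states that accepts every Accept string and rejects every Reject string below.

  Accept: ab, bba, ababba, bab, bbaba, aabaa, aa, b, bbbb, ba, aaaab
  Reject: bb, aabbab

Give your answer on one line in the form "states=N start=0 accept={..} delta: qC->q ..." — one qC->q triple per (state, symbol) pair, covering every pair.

State merging on the prefix tree: take the shortest (then alphabetical) example prefix whose next move is undefined and point that move at state 0, else 1, else 2, ...; a target is out if some Accept/Reject pair would then sit in one state with the same input left (inseparable). If every existing state is out, open a new one.
a: 0a undefined. 0a->0: ok.
b: 0b undefined. 0b->0: no, ab/bb meet in 0. Open state 1: 0b->1.
ba: 1a undefined. 1a->0: ok.
bb: 1b undefined. 1b->0: no, ab/aabbab meet in 1. 1b->1: no, ab/bb meet in 1. Open state 2: 1b->2.
bba: 2a undefined. 2a->0: no, ab/aabbab meet in 1. 2a->1: ok.
bbb: 2b undefined. 2b->0: ok.
All examples now run through 3 states with every (state, symbol) defined. Accept strings end in {0,1}, Reject strings end in {2}; accept={0,1}.

states=3 start=0 accept={0,1} delta: 0a->0 0b->1 1a->0 1b->2 2a->1 2b->0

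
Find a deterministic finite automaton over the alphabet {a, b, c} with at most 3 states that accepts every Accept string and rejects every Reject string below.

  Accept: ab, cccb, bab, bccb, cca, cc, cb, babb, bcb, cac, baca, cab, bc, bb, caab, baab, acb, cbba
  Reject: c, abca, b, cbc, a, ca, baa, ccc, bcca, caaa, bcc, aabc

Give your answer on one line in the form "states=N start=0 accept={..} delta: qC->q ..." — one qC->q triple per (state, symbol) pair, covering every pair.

states=3 start=0 accept={0,2} delta: 0a->1 0b->1 0c->1 1a->1 1b->2 1c->2 2a->0 2b->2 2c->1

Grow the machine one transition at a time. Run the examples from 0; the earliest place one falls off (shortest prefix, ties alphabetical) gets sent to the lowest-numbered state that keeps every Accept/Reject pair distinguishable — a pair clashes when both reach the same state with identical unread suffix — and to a fresh state only if none does.
a: 0a undefined. 0a->0: no, ab/b meet in 0 with "b" left. Open state 1: 0a->1.
b: 0b undefined. 0b->0: no, cca/bcca meet in 0 with "cca" left. 0b->1: ok.
c: 0c undefined. 0c->0: no, cccb/b meet in 1. 0c->1: ok.
aa: 1a undefined. 1a->0: no, bab/c meet in 1. 1a->1: ok.
ab: 1b undefined. 1b->0: no, babb/c meet in 1. 1b->1: no, ab/c meet in 1. Open state 2: 1b->2.
ac: 1c undefined. 1c->0: no, cca/c meet in 1. 1c->1: no, cca/c meet in 1. 1c->2: ok.
abc: 2c undefined. 2c->0: no, cccb/c meet in 1. 2c->1: ok.
acb: 2b undefined. 2b->0: no, cbba/c meet in 1. 2b->1: no, babb/c meet in 1. 2b->2: ok.
cca: 2a undefined. 2a->0: ok.
All examples now run through 3 states with every (state, symbol) defined. Accept strings end in {0,2}, Reject strings end in {1}; accept={0,2}.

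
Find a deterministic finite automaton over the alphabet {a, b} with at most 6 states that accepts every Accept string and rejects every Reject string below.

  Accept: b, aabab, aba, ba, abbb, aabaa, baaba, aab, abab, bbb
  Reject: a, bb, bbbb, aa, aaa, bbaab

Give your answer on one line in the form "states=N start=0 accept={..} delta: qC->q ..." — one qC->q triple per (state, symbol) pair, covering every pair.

states=4 start=0 accept={1,2} delta: 0a->0 0b->1 1a->2 1b->3 2a->1 2b->1 3a->2 3b->1

State merging on the prefix tree: take the shortest (then alphabetical) example prefix whose next move is undefined and point that move at state 0, else 1, else 2, ...; a target is out if some Accept/Reject pair would then sit in one state with the same input left (inseparable). If every existing state is out, open a new one.
a: 0a undefined. 0a->0: ok.
b: 0b undefined. 0b->0: no, b/a meet in 0. Open state 1: 0b->1.
ba: 1a undefined. 1a->0: no, aba/a meet in 0. 1a->1: no, aabab/bb meet in 1 with "b" left. Open state 2: 1a->2.
bb: 1b undefined. 1b->0: no, b/bbaab meet in 1. 1b->1: no, b/bb meet in 1. 1b->2: no, aba/bb meet in 2. Open state 3: 1b->3.
baa: 2a undefined. 2a->0: no, aabaa/a meet in 0. 2a->1: ok.
bba: 3a undefined. 3a->0: no, b/bbaab meet in 1. 3a->1: no, aabab/bbaab meet in 2 with "b" left. 3a->2: ok.
bbb: 3b undefined. 3b->0: no, b/bbbb meet in 1. 3b->1: ok.
abab: 2b undefined. 2b->0: no, aabab/a meet in 0. 2b->1: ok.
All examples now run through 4 states with every (state, symbol) defined. Accept strings end in {1,2}, Reject strings end in {0,3}; accept={1,2}.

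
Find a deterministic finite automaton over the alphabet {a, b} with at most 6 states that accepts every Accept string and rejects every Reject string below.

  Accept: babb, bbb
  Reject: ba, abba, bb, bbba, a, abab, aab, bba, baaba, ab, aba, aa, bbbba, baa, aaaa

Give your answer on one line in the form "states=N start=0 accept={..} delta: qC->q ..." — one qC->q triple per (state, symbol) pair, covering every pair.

states=4 start=0 accept={3} delta: 0a->0 0b->1 1a->1 1b->2 2a->0 2b->3 3a->0 3b->0

State merging on the prefix tree: take the shortest (then alphabetical) example prefix whose next move is undefined and point that move at state 0, else 1, else 2, ...; a target is out if some Accept/Reject pair would then sit in one state with the same input left (inseparable). If every existing state is out, open a new one.
a: 0a undefined. 0a->0: ok.
b: 0b undefined. 0b->0: no, babb/ba meet in 0. Open state 1: 0b->1.
ba: 1a undefined. 1a->0: no, babb/bb meet in 1 with "b" left. 1a->1: ok.
bb: 1b undefined. 1b->0: no, babb/ba meet in 1. 1b->1: no, babb/ba meet in 1. Open state 2: 1b->2.
bba: 2a undefined. 2a->0: ok.
bbb: 2b undefined. 2b->0: no, babb/abba meet in 0. 2b->1: no, babb/ba meet in 1. 2b->2: no, babb/bb meet in 2. Open state 3: 2b->3.
bbba: 3a undefined. 3a->0: ok.
bbbb: 3b undefined. 3b->0: ok.
All examples now run through 4 states with every (state, symbol) defined. Accept strings end in {3}, Reject strings end in {0,1,2}; accept={3}.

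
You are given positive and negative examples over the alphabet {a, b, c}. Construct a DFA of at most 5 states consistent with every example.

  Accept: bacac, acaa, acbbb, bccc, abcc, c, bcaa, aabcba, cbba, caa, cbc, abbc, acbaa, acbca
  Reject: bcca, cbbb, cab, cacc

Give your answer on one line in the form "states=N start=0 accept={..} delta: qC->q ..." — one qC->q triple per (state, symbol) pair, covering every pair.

Grow the machine one transition at a time. Run the examples from 0; the earliest place one falls off (shortest prefix, ties alphabetical) gets sent to the lowest-numbered state that keeps every Accept/Reject pair distinguishable — a pair clashes when both reach the same state with identical unread suffix — and to a fresh state only if none does.
a: 0a undefined. 0a->0: no, acbbb/cbbb meet in 0 with "cbbb" left. Open state 1: 0a->1.
b: 0b undefined. 0b->0: ok.
c: 0c undefined. 0c->0: no, bccc/cbbb meet in 0. 0c->1: ok.
aa: 1a undefined. 1a->0: ok.
ab: 1b undefined. 1b->0: no, abcc/cacc meet in 1 with "c" left. 1b->1: no, c/cbbb meet in 1. Open state 2: 1b->2.
ac: 1c undefined. 1c->0: no, bacac/cab meet in 0. 1c->1: no, bacac/cacc meet in 1. 1c->2: no, aabcba/bcca meet in 2 with "a" left. Open state 3: 1c->3.
abb: 2b undefined. 2b->0: ok.
abc: 2c undefined. 2c->0: no, cbc/cbbb meet in 0. 2c->1: no, abcc/cacc meet in 3. 2c->2: ok.
aca: 3a undefined. 3a->0: ok.
acb: 3b undefined. 3b->0: no, acbbb/bcca meet in 0. 3b->1: no, acbbb/bcca meet in 0. 3b->2: no, acbbb/bcca meet in 0. 3b->3: no, acbbb/cacc meet in 3. Open state 4: 3b->4.
acba: 4a undefined. 4a->0: ok.
acbb: 4b undefined. 4b->0: no, acbbb/bcca meet in 0. 4b->1: ok.
acbc: 4c undefined. 4c->0: ok.
bccc: 3c undefined. 3c->0: no, bccc/bcca meet in 0. 3c->1: ok.
aabcba: 2a undefined. 2a->0: no, aabcba/bcca meet in 0. 2a->1: ok.
All examples now run through 5 states with every (state, symbol) defined. Accept strings end in {1,2}, Reject strings end in {0,3}; accept={1,2}.

states=5 start=0 accept={1,2} delta: 0a->1 0b->0 0c->1 1a->0 1b->2 1c->3 2a->1 2b->0 2c->2 3a->0 3b->4 3c->1 4a->0 4b->1 4c->0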